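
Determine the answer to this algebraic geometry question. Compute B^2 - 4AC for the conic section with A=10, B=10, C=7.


The discriminant of a conic Ax^2 + Bxy + Cy^2 + ... = 0 is B^2 - 4AC.
B^2 = 10^2 = 100
4AC = 4*10*7 = 280
Discriminant = 100 - 280 = -180

-180


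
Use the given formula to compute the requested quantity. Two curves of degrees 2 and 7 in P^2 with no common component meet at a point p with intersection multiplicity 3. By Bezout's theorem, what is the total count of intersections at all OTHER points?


By Bezout's theorem, the total intersection number is d1 * d2.
Total = 2 * 7 = 14
Intersection multiplicity at p = 3
Remaining intersections = 14 - 3 = 11

11


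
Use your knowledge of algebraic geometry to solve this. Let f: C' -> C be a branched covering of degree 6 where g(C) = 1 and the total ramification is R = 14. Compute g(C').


Riemann-Hurwitz formula: 2g' - 2 = d(2g - 2) + R
Given: d = 6, g = 1, R = 14
2g' - 2 = 6*(2*1 - 2) + 14
2g' - 2 = 6*0 + 14
2g' - 2 = 0 + 14 = 14
2g' = 16
g' = 8

8


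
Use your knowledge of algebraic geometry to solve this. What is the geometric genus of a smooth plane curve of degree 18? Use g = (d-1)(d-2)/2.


Using the genus formula for smooth plane curves:
g = (d-1)(d-2)/2
g = (18-1)(18-2)/2
g = 17*16/2
g = 272/2 = 136

136


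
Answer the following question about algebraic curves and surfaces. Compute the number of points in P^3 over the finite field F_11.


P^3(F_11) has (q^(n+1) - 1)/(q - 1) points.
= 11^3 + 11^2 + 11^1 + 11^0
= 1331 + 121 + 11 + 1
= 1464

1464


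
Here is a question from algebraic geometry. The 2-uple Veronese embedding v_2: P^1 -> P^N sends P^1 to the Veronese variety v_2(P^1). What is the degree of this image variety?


The Veronese variety v_2(P^1) has degree d^r.
d^r = 2^1 = 2

2


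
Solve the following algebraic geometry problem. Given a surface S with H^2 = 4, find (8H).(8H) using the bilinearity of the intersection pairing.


Using bilinearity of the intersection pairing on a surface S:
(aH).(bH) = ab * (H.H)
We have H^2 = 4.
D.E = (8H).(8H) = 8*8*4
= 64*4
= 256

256


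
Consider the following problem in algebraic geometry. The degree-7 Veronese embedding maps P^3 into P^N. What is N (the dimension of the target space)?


The Veronese embedding v_d: P^n -> P^N maps each point to all
degree-d monomials in n+1 homogeneous coordinates.
N = C(n+d, d) - 1
N = C(3+7, 7) - 1
N = C(10, 7) - 1
C(10, 7) = 120
N = 120 - 1 = 119

119


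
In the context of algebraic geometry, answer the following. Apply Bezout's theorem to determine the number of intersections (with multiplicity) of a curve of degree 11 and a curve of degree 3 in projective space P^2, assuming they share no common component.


Bezout's theorem states the intersection count equals the product of degrees.
Intersection count = 11 * 3 = 33

33


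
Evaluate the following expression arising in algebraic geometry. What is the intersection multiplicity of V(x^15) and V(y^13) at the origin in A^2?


The intersection multiplicity of V(x^a) and V(y^b) at the origin is:
I(O; V(x^15), V(y^13)) = dim_k(k[x,y]/(x^15, y^13))
A basis for k[x,y]/(x^15, y^13) is the set of monomials x^i * y^j
where 0 <= i < 15 and 0 <= j < 13.
The number of such monomials is 15 * 13 = 195

195


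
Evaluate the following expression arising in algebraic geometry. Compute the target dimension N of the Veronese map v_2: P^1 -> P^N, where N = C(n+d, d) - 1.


The Veronese embedding v_d: P^n -> P^N maps each point to all
degree-d monomials in n+1 homogeneous coordinates.
N = C(n+d, d) - 1
N = C(1+2, 2) - 1
N = C(3, 2) - 1
C(3, 2) = 3
N = 3 - 1 = 2

2


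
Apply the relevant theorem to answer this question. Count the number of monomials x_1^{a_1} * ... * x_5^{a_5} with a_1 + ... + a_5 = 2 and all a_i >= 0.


The number of degree-2 monomials in 5 variables is C(d+n-1, n-1).
= C(2+5-1, 5-1) = C(6, 4)
= 15

15


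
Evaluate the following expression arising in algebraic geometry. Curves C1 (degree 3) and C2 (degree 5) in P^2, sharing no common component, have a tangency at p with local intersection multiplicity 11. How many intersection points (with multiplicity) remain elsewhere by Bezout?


By Bezout's theorem, the total intersection number is d1 * d2.
Total = 3 * 5 = 15
Intersection multiplicity at p = 11
Remaining intersections = 15 - 11 = 4

4


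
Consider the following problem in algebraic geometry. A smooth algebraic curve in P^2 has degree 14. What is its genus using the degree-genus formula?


Using the genus formula for smooth plane curves:
g = (d-1)(d-2)/2
g = (14-1)(14-2)/2
g = 13*12/2
g = 156/2 = 78

78


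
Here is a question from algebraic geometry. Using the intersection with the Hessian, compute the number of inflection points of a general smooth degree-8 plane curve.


For a general smooth plane curve C of degree d, the inflection points are
the intersection of C with its Hessian curve, which has degree 3(d-2).
By Bezout, the total intersection number is d * 3(d-2) = 8 * 18 = 144.
For a general curve every flex is ordinary, so each contributes
multiplicity 1 to C·Hess(C), and the number of distinct inflection
points is 3d(d-2).
Inflection points = 3*8*(8-2) = 3*8*6 = 144

144


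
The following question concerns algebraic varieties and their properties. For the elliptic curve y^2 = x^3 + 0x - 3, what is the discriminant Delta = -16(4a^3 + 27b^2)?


Compute each component:
4a^3 = 4*0^3 = 4*0 = 0
27b^2 = 27*(-3)^2 = 27*9 = 243
4a^3 + 27b^2 = 0 + 243 = 243
Delta = -16*243 = -3888

-3888


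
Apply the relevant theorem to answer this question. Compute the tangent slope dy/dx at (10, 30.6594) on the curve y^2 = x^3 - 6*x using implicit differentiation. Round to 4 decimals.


Using implicit differentiation of y^2 = x^3 - 6*x:
2y * dy/dx = 3x^2 - 6
dy/dx = (3x^2 - 6)/(2y)
Numerator: 3*10^2 - 6 = 294
Denominator: 2*30.6594 = 61.3188
dy/dx = 294/61.3188 = 4.7946

4.7946


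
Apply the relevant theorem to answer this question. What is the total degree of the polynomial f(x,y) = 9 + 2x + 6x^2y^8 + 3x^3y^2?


Examine each term for its total degree (sum of exponents).
  Term '9' has total degree 0+0 = 0.
  Term '2x' has total degree 1+0 = 1.
  Term '6x^2y^8' has total degree 2+8 = 10.
  Term '3x^3y^2' has total degree 3+2 = 5.
The maximum total degree among all terms is 10.

10


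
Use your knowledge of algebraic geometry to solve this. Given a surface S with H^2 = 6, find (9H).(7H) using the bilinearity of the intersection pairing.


Using bilinearity of the intersection pairing on a surface S:
(aH).(bH) = ab * (H.H)
We have H^2 = 6.
D.E = (9H).(7H) = 9*7*6
= 63*6
= 378

378


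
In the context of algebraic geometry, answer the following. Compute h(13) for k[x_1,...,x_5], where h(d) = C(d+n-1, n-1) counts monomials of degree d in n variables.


The Hilbert function for the polynomial ring in 5 variables is:
h(d) = C(d+n-1, n-1)
h(13) = C(13+5-1, 5-1) = C(17, 4)
= 17! / (4! * 13!)
= 2380

2380


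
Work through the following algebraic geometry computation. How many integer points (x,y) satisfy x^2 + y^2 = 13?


Systematically check integer values of x where x^2 <= 13.
For each valid x, check if 13 - x^2 is a perfect square.
x=2: 13 - 4 = 9, sqrt = 3 (valid)
x=3: 13 - 9 = 4, sqrt = 2 (valid)
Total integer solutions found: 8

8


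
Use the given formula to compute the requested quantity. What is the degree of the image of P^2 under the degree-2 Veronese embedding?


The Veronese variety v_2(P^2) has degree d^r.
d^r = 2^2 = 4

4


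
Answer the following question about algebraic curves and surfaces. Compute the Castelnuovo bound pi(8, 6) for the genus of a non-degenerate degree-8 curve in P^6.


Castelnuovo's bound: write d - 1 = m(r-1) + epsilon with 0 <= epsilon < r-1.
d - 1 = 8 - 1 = 7
r - 1 = 6 - 1 = 5
7 = 1*5 + 2, so m = 1, epsilon = 2
pi(d, r) = m(m-1)(r-1)/2 + m*epsilon
= 1*0*5/2 + 1*2
= 0/2 + 2
= 0 + 2 = 2

2


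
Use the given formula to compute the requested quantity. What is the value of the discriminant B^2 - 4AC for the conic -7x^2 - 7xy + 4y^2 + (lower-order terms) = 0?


The discriminant of a conic Ax^2 + Bxy + Cy^2 + ... = 0 is B^2 - 4AC.
B^2 = (-7)^2 = 49
4AC = 4*(-7)*4 = -112
Discriminant = 49 + 112 = 161

161


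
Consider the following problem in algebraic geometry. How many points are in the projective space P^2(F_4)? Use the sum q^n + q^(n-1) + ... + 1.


P^2(F_4) has (q^(n+1) - 1)/(q - 1) points.
= 4^2 + 4^1 + 4^0
= 16 + 4 + 1
= 21

21


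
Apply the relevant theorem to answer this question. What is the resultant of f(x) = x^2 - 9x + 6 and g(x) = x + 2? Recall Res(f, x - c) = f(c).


For Res(f, x - c), we evaluate f at x = c.
f(-2) = (-2)^2 - 9*(-2) + 6
= 4 + 18 + 6
= 22 + 6 = 28
Res(f, g) = 28

28


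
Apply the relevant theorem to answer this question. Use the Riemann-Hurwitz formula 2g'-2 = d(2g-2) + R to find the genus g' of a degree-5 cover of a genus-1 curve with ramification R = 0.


Riemann-Hurwitz formula: 2g' - 2 = d(2g - 2) + R
Given: d = 5, g = 1, R = 0
2g' - 2 = 5*(2*1 - 2) + 0
2g' - 2 = 5*0 + 0
2g' - 2 = 0 + 0 = 0
2g' = 2
g' = 1

1


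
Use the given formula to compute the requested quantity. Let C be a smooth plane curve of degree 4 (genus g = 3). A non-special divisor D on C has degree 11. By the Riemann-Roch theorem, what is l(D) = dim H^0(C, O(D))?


First, compute the genus of a smooth plane curve of degree 4:
g = (d-1)(d-2)/2 = (4-1)(4-2)/2 = 3
For a non-special divisor D (i.e., h^1(D) = 0), Riemann-Roch gives:
l(D) = deg(D) - g + 1
Since deg(D) = 11 >= 2g - 1 = 5, D is non-special.
l(D) = 11 - 3 + 1 = 9

9


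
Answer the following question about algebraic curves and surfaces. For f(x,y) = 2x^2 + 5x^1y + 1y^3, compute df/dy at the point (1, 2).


df/dy = 5*x^1 + 3*1*y^2
At (1,2): 5*1^1 + 3*1*2^2
= 5 + 12
= 17

17


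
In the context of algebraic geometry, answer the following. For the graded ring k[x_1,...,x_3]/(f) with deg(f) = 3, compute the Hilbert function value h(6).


For R = k[x_1,...,x_n]/(f) with f homogeneous of degree e:
The Hilbert series is (1 - t^e)/(1 - t)^n.
So h(d) = C(d+n-1, n-1) - C(d-e+n-1, n-1) for d >= e.
With n=3, e=3, d=6:
C(6+3-1, 3-1) = C(8, 2) = 28
C(6-3+3-1, 3-1) = C(5, 2) = 10
h(6) = 28 - 10 = 18

18


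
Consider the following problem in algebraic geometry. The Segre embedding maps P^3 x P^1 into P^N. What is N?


The Segre embedding maps P^m x P^n into P^N via
all products of coordinates from each factor.
N = (m+1)(n+1) - 1
N = (3+1)(1+1) - 1
N = 4*2 - 1
N = 8 - 1 = 7

7


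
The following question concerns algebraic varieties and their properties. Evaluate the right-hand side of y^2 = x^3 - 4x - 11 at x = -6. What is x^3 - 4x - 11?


Compute x^3 - 4x - 11 at x = -6:
x^3 = (-6)^3 = -216
(-4)*x = (-4)*(-6) = 24
Sum: -216 + 24 - 11 = -203

-203


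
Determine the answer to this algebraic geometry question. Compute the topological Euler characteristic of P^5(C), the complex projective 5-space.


The complex projective space P^5 has one cell in each even real dimension 0, 2, ..., 10.
The cohomology groups are H^{2k}(P^5) = Z for k = 0,...,5, and 0 otherwise.
Euler characteristic = sum of Betti numbers = 1 per even-dimensional cohomology group.
chi(P^5) = 5 + 1 = 6

6


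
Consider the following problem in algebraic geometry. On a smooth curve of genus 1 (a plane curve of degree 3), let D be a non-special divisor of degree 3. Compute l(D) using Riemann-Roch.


First, compute the genus of a smooth plane curve of degree 3:
g = (d-1)(d-2)/2 = (3-1)(3-2)/2 = 1
For a non-special divisor D (i.e., h^1(D) = 0), Riemann-Roch gives:
l(D) = deg(D) - g + 1
Since deg(D) = 3 >= 2g - 1 = 1, D is non-special.
l(D) = 3 - 1 + 1 = 3

3


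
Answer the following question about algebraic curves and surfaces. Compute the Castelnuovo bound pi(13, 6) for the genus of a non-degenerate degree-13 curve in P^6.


Castelnuovo's bound: write d - 1 = m(r-1) + epsilon with 0 <= epsilon < r-1.
d - 1 = 13 - 1 = 12
r - 1 = 6 - 1 = 5
12 = 2*5 + 2, so m = 2, epsilon = 2
pi(d, r) = m(m-1)(r-1)/2 + m*epsilon
= 2*1*5/2 + 2*2
= 10/2 + 4
= 5 + 4 = 9

9


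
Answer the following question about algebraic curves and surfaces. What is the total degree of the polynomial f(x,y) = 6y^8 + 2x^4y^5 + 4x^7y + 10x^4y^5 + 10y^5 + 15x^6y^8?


Examine each term for its total degree (sum of exponents).
  Term '6y^8' has total degree 0+8 = 8.
  Term '2x^4y^5' has total degree 4+5 = 9.
  Term '4x^7y' has total degree 7+1 = 8.
  Term '10x^4y^5' has total degree 4+5 = 9.
  Term '10y^5' has total degree 0+5 = 5.
  Term '15x^6y^8' has total degree 6+8 = 14.
The maximum total degree among all terms is 14.

14


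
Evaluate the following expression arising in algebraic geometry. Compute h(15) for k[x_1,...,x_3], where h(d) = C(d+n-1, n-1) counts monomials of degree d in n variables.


The Hilbert function for the polynomial ring in 3 variables is:
h(d) = C(d+n-1, n-1)
h(15) = C(15+3-1, 3-1) = C(17, 2)
= 17! / (2! * 15!)
= 136

136


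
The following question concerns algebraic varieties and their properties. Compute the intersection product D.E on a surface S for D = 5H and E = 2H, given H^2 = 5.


Using bilinearity of the intersection pairing on a surface S:
(aH).(bH) = ab * (H.H)
We have H^2 = 5.
D.E = (5H).(2H) = 5*2*5
= 10*5
= 50

50


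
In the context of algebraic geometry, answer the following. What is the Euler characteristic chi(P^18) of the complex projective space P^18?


The complex projective space P^18 has one cell in each even real dimension 0, 2, ..., 36.
The cohomology groups are H^{2k}(P^18) = Z for k = 0,...,18, and 0 otherwise.
Euler characteristic = sum of Betti numbers = 1 per even-dimensional cohomology group.
chi(P^18) = 18 + 1 = 19

19


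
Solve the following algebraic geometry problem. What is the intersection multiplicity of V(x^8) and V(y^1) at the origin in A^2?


The intersection multiplicity of V(x^a) and V(y^b) at the origin is:
I(O; V(x^8), V(y^1)) = dim_k(k[x,y]/(x^8, y^1))
A basis for k[x,y]/(x^8, y^1) is the set of monomials x^i * y^j
where 0 <= i < 8 and 0 <= j < 1.
The number of such monomials is 8 * 1 = 8

8


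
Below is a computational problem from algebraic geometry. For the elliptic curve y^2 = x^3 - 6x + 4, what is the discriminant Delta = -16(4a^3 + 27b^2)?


Compute each component:
4a^3 = 4*(-6)^3 = 4*(-216) = -864
27b^2 = 27*4^2 = 27*16 = 432
4a^3 + 27b^2 = -864 + 432 = -432
Delta = -16*(-432) = 6912

6912


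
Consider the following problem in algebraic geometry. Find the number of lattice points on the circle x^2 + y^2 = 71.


Systematically check integer values of x where x^2 <= 71.
For each valid x, check if 71 - x^2 is a perfect square.
Total integer solutions found: 0

0


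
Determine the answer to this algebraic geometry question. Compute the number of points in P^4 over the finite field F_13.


P^4(F_13) has (q^(n+1) - 1)/(q - 1) points.
= 13^4 + 13^3 + 13^2 + 13^1 + 13^0
= 28561 + 2197 + 169 + 13 + 1
= 30941

30941


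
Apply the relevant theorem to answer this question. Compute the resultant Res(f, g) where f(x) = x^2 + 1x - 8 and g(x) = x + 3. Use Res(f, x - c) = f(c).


For Res(f, x - c), we evaluate f at x = c.
f(-3) = (-3)^2 + 1*(-3) - 8
= 9 - 3 - 8
= 6 - 8 = -2
Res(f, g) = -2

-2


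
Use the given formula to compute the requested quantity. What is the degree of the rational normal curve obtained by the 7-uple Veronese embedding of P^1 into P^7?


The rational normal curve in P^7 is the image of P^1 under the 7-uple Veronese.
A general hyperplane in P^7 pulls back to a degree-7 form on P^1, which has 7 zeros,
so the curve meets a general hyperplane in 7 points. Degree = 7.

7


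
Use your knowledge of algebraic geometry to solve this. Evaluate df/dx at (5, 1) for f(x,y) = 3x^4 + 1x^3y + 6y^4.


df/dx = 4*3*x^3 + 3*1*x^2*y
At (5,1): 4*3*5^3 + 3*1*5^2*1
= 1500 + 75
= 1575

1575


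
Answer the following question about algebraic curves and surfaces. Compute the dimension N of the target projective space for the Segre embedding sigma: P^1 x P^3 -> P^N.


The Segre embedding maps P^m x P^n into P^N via
all products of coordinates from each factor.
N = (m+1)(n+1) - 1
N = (1+1)(3+1) - 1
N = 2*4 - 1
N = 8 - 1 = 7

7


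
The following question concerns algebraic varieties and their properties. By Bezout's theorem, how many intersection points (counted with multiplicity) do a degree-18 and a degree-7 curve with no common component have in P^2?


Bezout's theorem states the intersection count equals the product of degrees.
Intersection count = 18 * 7 = 126

126


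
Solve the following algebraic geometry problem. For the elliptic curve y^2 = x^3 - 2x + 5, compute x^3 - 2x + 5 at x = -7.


Compute x^3 - 2x + 5 at x = -7:
x^3 = (-7)^3 = -343
(-2)*x = (-2)*(-7) = 14
Sum: -343 + 14 + 5 = -324

-324


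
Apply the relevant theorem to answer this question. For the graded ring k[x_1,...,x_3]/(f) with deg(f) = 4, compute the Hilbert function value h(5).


For R = k[x_1,...,x_n]/(f) with f homogeneous of degree e:
The Hilbert series is (1 - t^e)/(1 - t)^n.
So h(d) = C(d+n-1, n-1) - C(d-e+n-1, n-1) for d >= e.
With n=3, e=4, d=5:
C(5+3-1, 3-1) = C(7, 2) = 21
C(5-4+3-1, 3-1) = C(3, 2) = 3
h(5) = 21 - 3 = 18

18


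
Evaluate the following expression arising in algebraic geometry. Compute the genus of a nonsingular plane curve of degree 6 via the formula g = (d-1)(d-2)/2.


Using the genus formula for smooth plane curves:
g = (d-1)(d-2)/2
g = (6-1)(6-2)/2
g = 5*4/2
g = 20/2 = 10

10


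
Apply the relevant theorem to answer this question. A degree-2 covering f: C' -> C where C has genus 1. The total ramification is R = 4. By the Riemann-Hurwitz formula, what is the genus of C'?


Riemann-Hurwitz formula: 2g' - 2 = d(2g - 2) + R
Given: d = 2, g = 1, R = 4
2g' - 2 = 2*(2*1 - 2) + 4
2g' - 2 = 2*0 + 4
2g' - 2 = 0 + 4 = 4
2g' = 6
g' = 3

3


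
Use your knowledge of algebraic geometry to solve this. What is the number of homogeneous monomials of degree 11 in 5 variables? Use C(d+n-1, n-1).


The number of degree-11 monomials in 5 variables is C(d+n-1, n-1).
= C(11+5-1, 5-1) = C(15, 4)
= 1365

1365


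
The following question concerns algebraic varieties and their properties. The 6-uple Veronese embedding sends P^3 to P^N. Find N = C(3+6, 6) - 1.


The Veronese embedding v_d: P^n -> P^N maps each point to all
degree-d monomials in n+1 homogeneous coordinates.
N = C(n+d, d) - 1
N = C(3+6, 6) - 1
N = C(9, 6) - 1
C(9, 6) = 84
N = 84 - 1 = 83

83


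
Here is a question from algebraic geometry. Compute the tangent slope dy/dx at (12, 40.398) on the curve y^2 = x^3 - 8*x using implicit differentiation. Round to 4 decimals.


Using implicit differentiation of y^2 = x^3 - 8*x:
2y * dy/dx = 3x^2 - 8
dy/dx = (3x^2 - 8)/(2y)
Numerator: 3*12^2 - 8 = 424
Denominator: 2*40.398 = 80.796
dy/dx = 424/80.796 = 5.2478

5.2478


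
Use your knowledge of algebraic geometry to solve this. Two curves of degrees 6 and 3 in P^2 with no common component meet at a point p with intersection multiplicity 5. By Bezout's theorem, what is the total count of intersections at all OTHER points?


By Bezout's theorem, the total intersection number is d1 * d2.
Total = 6 * 3 = 18
Intersection multiplicity at p = 5
Remaining intersections = 18 - 5 = 13

13


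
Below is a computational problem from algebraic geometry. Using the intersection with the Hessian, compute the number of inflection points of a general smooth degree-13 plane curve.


For a general smooth plane curve C of degree d, the inflection points are
the intersection of C with its Hessian curve, which has degree 3(d-2).
By Bezout, the total intersection number is d * 3(d-2) = 13 * 33 = 429.
For a general curve every flex is ordinary, so each contributes
multiplicity 1 to C·Hess(C), and the number of distinct inflection
points is 3d(d-2).
Inflection points = 3*13*(13-2) = 3*13*11 = 429

429


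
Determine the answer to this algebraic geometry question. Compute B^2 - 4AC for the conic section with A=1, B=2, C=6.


The discriminant of a conic Ax^2 + Bxy + Cy^2 + ... = 0 is B^2 - 4AC.
B^2 = 2^2 = 4
4AC = 4*1*6 = 24
Discriminant = 4 - 24 = -20

-20


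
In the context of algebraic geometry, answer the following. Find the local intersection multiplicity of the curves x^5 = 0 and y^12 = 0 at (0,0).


The intersection multiplicity of V(x^a) and V(y^b) at the origin is:
I(O; V(x^5), V(y^12)) = dim_k(k[x,y]/(x^5, y^12))
A basis for k[x,y]/(x^5, y^12) is the set of monomials x^i * y^j
where 0 <= i < 5 and 0 <= j < 12.
The number of such monomials is 5 * 12 = 60

60


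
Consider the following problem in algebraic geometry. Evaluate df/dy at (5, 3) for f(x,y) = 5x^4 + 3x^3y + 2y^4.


df/dy = 3*x^3 + 4*2*y^3
At (5,3): 3*5^3 + 4*2*3^3
= 375 + 216
= 591

591


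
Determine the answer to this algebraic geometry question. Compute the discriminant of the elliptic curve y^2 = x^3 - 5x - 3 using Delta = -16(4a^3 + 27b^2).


Compute each component:
4a^3 = 4*(-5)^3 = 4*(-125) = -500
27b^2 = 27*(-3)^2 = 27*9 = 243
4a^3 + 27b^2 = -500 + 243 = -257
Delta = -16*(-257) = 4112

4112


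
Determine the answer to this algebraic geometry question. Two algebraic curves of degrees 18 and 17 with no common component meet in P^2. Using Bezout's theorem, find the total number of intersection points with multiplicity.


Bezout's theorem states the intersection count equals the product of degrees.
Intersection count = 18 * 17 = 306

306


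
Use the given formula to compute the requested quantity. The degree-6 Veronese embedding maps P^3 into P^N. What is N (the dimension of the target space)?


The Veronese embedding v_d: P^n -> P^N maps each point to all
degree-d monomials in n+1 homogeneous coordinates.
N = C(n+d, d) - 1
N = C(3+6, 6) - 1
N = C(9, 6) - 1
C(9, 6) = 84
N = 84 - 1 = 83

83


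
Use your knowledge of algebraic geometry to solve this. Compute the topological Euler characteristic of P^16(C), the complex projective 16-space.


The complex projective space P^16 has one cell in each even real dimension 0, 2, ..., 32.
The cohomology groups are H^{2k}(P^16) = Z for k = 0,...,16, and 0 otherwise.
Euler characteristic = sum of Betti numbers = 1 per even-dimensional cohomology group.
chi(P^16) = 16 + 1 = 17

17


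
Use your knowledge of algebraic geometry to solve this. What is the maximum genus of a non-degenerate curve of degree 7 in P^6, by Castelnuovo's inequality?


Castelnuovo's bound: write d - 1 = m(r-1) + epsilon with 0 <= epsilon < r-1.
d - 1 = 7 - 1 = 6
r - 1 = 6 - 1 = 5
6 = 1*5 + 1, so m = 1, epsilon = 1
pi(d, r) = m(m-1)(r-1)/2 + m*epsilon
= 1*0*5/2 + 1*1
= 0/2 + 1
= 0 + 1 = 1

1


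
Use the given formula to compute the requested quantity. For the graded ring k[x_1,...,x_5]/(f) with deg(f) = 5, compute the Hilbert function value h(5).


For R = k[x_1,...,x_n]/(f) with f homogeneous of degree e:
The Hilbert series is (1 - t^e)/(1 - t)^n.
So h(d) = C(d+n-1, n-1) - C(d-e+n-1, n-1) for d >= e.
With n=5, e=5, d=5:
C(5+5-1, 5-1) = C(9, 4) = 126
C(5-5+5-1, 5-1) = C(4, 4) = 1
h(5) = 126 - 1 = 125

125


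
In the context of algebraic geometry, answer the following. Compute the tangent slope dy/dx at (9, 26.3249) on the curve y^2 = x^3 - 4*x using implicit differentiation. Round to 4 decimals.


Using implicit differentiation of y^2 = x^3 - 4*x:
2y * dy/dx = 3x^2 - 4
dy/dx = (3x^2 - 4)/(2y)
Numerator: 3*9^2 - 4 = 239
Denominator: 2*26.3249 = 52.6498
dy/dx = 239/52.6498 = 4.5394

4.5394


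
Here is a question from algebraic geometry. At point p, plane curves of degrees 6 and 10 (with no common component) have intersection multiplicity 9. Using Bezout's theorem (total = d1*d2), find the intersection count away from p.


By Bezout's theorem, the total intersection number is d1 * d2.
Total = 6 * 10 = 60
Intersection multiplicity at p = 9
Remaining intersections = 60 - 9 = 51

51


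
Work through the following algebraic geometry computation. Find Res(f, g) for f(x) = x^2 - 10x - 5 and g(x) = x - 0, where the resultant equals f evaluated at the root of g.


For Res(f, x - c), we evaluate f at x = c.
f(0) = 0^2 - 10*0 - 5
= 0 + 0 - 5
= 0 - 5 = -5
Res(f, g) = -5

-5


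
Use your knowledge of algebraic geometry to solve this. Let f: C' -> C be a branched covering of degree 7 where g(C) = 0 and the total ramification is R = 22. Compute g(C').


Riemann-Hurwitz formula: 2g' - 2 = d(2g - 2) + R
Given: d = 7, g = 0, R = 22
2g' - 2 = 7*(2*0 - 2) + 22
2g' - 2 = 7*(-2) + 22
2g' - 2 = -14 + 22 = 8
2g' = 10
g' = 5

5


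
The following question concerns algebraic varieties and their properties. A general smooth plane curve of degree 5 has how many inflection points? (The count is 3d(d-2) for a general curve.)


For a general smooth plane curve C of degree d, the inflection points are
the intersection of C with its Hessian curve, which has degree 3(d-2).
By Bezout, the total intersection number is d * 3(d-2) = 5 * 9 = 45.
For a general curve every flex is ordinary, so each contributes
multiplicity 1 to C·Hess(C), and the number of distinct inflection
points is 3d(d-2).
Inflection points = 3*5*(5-2) = 3*5*3 = 45

45


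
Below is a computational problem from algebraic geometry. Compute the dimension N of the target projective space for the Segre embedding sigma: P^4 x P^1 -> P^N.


The Segre embedding maps P^m x P^n into P^N via
all products of coordinates from each factor.
N = (m+1)(n+1) - 1
N = (4+1)(1+1) - 1
N = 5*2 - 1
N = 10 - 1 = 9

9


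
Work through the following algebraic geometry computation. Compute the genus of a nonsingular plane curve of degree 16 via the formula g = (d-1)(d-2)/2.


Using the genus formula for smooth plane curves:
g = (d-1)(d-2)/2
g = (16-1)(16-2)/2
g = 15*14/2
g = 210/2 = 105

105


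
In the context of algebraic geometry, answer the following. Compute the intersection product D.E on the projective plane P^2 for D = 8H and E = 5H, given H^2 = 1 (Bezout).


Using bilinearity of the intersection pairing on the projective plane P^2:
(aH).(bH) = ab * (H.H)
We have H^2 = 1 (Bezout).
D.E = (8H).(5H) = 8*5*1
= 40*1
= 40

40


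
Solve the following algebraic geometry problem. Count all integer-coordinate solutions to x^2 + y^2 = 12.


Systematically check integer values of x where x^2 <= 12.
For each valid x, check if 12 - x^2 is a perfect square.
Total integer solutions found: 0

0


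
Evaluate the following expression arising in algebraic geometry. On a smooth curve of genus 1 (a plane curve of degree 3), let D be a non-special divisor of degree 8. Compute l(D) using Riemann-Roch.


First, compute the genus of a smooth plane curve of degree 3:
g = (d-1)(d-2)/2 = (3-1)(3-2)/2 = 1
For a non-special divisor D (i.e., h^1(D) = 0), Riemann-Roch gives:
l(D) = deg(D) - g + 1
Since deg(D) = 8 >= 2g - 1 = 1, D is non-special.
l(D) = 8 - 1 + 1 = 8

8


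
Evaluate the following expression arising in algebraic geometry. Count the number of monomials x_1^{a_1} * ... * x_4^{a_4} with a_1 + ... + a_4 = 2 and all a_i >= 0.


The number of degree-2 monomials in 4 variables is C(d+n-1, n-1).
= C(2+4-1, 4-1) = C(5, 3)
= 10

10


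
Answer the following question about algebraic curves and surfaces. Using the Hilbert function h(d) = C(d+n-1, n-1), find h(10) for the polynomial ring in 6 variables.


The Hilbert function for the polynomial ring in 6 variables is:
h(d) = C(d+n-1, n-1)
h(10) = C(10+6-1, 6-1) = C(15, 5)
= 15! / (5! * 10!)
= 3003

3003


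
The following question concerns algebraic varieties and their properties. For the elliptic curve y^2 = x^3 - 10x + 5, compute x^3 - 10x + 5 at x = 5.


Compute x^3 - 10x + 5 at x = 5:
x^3 = 5^3 = 125
(-10)*x = (-10)*5 = -50
Sum: 125 - 50 + 5 = 80

80


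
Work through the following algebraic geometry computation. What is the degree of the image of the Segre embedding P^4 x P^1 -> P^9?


The degree of the Segre variety P^4 x P^1 is C(m+n, m).
= C(5, 4)
= 5

5


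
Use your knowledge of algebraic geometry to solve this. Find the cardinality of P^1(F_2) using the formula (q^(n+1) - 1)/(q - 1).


P^1(F_2) has (q^(n+1) - 1)/(q - 1) points.
= 2^1 + 2^0
= 2 + 1
= 3

3


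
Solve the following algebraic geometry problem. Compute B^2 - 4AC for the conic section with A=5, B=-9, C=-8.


The discriminant of a conic Ax^2 + Bxy + Cy^2 + ... = 0 is B^2 - 4AC.
B^2 = (-9)^2 = 81
4AC = 4*5*(-8) = -160
Discriminant = 81 + 160 = 241

241


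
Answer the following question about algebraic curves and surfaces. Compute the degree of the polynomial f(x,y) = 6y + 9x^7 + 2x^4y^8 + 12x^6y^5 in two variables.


Examine each term for its total degree (sum of exponents).
  Term '6y' has total degree 0+1 = 1.
  Term '9x^7' has total degree 7+0 = 7.
  Term '2x^4y^8' has total degree 4+8 = 12.
  Term '12x^6y^5' has total degree 6+5 = 11.
The maximum total degree among all terms is 12.

12


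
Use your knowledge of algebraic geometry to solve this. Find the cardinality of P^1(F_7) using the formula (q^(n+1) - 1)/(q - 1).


P^1(F_7) has (q^(n+1) - 1)/(q - 1) points.
= 7^1 + 7^0
= 7 + 1
= 8

8


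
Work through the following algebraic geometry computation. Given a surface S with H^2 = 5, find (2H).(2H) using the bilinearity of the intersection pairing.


Using bilinearity of the intersection pairing on a surface S:
(aH).(bH) = ab * (H.H)
We have H^2 = 5.
D.E = (2H).(2H) = 2*2*5
= 4*5
= 20

20


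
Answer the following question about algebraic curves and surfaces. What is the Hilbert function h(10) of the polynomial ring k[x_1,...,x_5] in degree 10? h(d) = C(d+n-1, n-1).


The Hilbert function for the polynomial ring in 5 variables is:
h(d) = C(d+n-1, n-1)
h(10) = C(10+5-1, 5-1) = C(14, 4)
= 14! / (4! * 10!)
= 1001

1001


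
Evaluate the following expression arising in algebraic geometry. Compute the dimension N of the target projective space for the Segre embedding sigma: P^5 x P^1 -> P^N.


The Segre embedding maps P^m x P^n into P^N via
all products of coordinates from each factor.
N = (m+1)(n+1) - 1
N = (5+1)(1+1) - 1
N = 6*2 - 1
N = 12 - 1 = 11

11


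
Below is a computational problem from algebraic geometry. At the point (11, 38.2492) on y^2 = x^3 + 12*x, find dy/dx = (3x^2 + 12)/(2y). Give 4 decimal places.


Using implicit differentiation of y^2 = x^3 + 12*x:
2y * dy/dx = 3x^2 + 12
dy/dx = (3x^2 + 12)/(2y)
Numerator: 3*11^2 + 12 = 375
Denominator: 2*38.2492 = 76.4984
dy/dx = 375/76.4984 = 4.9021

4.9021


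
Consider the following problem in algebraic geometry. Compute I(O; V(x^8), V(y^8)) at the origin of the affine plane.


The intersection multiplicity of V(x^a) and V(y^b) at the origin is:
I(O; V(x^8), V(y^8)) = dim_k(k[x,y]/(x^8, y^8))
A basis for k[x,y]/(x^8, y^8) is the set of monomials x^i * y^j
where 0 <= i < 8 and 0 <= j < 8.
The number of such monomials is 8 * 8 = 64

64


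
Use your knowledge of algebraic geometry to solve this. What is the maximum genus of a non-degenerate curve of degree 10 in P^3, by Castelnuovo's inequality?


Castelnuovo's bound: write d - 1 = m(r-1) + epsilon with 0 <= epsilon < r-1.
d - 1 = 10 - 1 = 9
r - 1 = 3 - 1 = 2
9 = 4*2 + 1, so m = 4, epsilon = 1
pi(d, r) = m(m-1)(r-1)/2 + m*epsilon
= 4*3*2/2 + 4*1
= 24/2 + 4
= 12 + 4 = 16

16


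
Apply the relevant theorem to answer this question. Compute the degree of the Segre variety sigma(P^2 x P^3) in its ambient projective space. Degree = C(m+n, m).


The degree of the Segre variety P^2 x P^3 is C(m+n, m).
= C(5, 2)
= 10

10


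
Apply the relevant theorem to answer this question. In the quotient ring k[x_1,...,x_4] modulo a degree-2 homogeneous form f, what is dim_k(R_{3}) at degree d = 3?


For R = k[x_1,...,x_n]/(f) with f homogeneous of degree e:
The Hilbert series is (1 - t^e)/(1 - t)^n.
So h(d) = C(d+n-1, n-1) - C(d-e+n-1, n-1) for d >= e.
With n=4, e=2, d=3:
C(3+4-1, 4-1) = C(6, 3) = 20
C(3-2+4-1, 4-1) = C(4, 3) = 4
h(3) = 20 - 4 = 16

16


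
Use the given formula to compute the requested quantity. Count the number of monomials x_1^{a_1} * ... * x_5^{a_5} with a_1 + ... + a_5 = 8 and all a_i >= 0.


The number of degree-8 monomials in 5 variables is C(d+n-1, n-1).
= C(8+5-1, 5-1) = C(12, 4)
= 495

495


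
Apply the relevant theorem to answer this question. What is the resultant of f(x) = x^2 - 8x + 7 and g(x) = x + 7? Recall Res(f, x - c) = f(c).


For Res(f, x - c), we evaluate f at x = c.
f(-7) = (-7)^2 - 8*(-7) + 7
= 49 + 56 + 7
= 105 + 7 = 112
Res(f, g) = 112

112


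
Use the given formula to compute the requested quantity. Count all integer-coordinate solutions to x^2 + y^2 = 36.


Systematically check integer values of x where x^2 <= 36.
For each valid x, check if 36 - x^2 is a perfect square.
x=0: 36 - 0 = 36, sqrt = 6 (valid)
x=6: 36 - 36 = 0, sqrt = 0 (valid)
Total integer solutions found: 4

4


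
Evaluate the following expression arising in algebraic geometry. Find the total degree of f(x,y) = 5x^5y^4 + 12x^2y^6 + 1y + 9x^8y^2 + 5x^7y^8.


Examine each term for its total degree (sum of exponents).
  Term '5x^5y^4' has total degree 5+4 = 9.
  Term '12x^2y^6' has total degree 2+6 = 8.
  Term '1y' has total degree 0+1 = 1.
  Term '9x^8y^2' has total degree 8+2 = 10.
  Term '5x^7y^8' has total degree 7+8 = 15.
The maximum total degree among all terms is 15.

15


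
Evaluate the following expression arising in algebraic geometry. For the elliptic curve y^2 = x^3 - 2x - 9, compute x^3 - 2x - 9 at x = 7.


Compute x^3 - 2x - 9 at x = 7:
x^3 = 7^3 = 343
(-2)*x = (-2)*7 = -14
Sum: 343 - 14 - 9 = 320

320


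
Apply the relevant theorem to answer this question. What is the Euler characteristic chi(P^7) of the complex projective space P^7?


The complex projective space P^7 has one cell in each even real dimension 0, 2, ..., 14.
The cohomology groups are H^{2k}(P^7) = Z for k = 0,...,7, and 0 otherwise.
Euler characteristic = sum of Betti numbers = 1 per even-dimensional cohomology group.
chi(P^7) = 7 + 1 = 8

8


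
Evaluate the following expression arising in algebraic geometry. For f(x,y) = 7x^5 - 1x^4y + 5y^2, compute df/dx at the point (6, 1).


df/dx = 5*7*x^4 + 4*(-1)*x^3*y
At (6,1): 5*7*6^4 + 4*(-1)*6^3*1
= 45360 - 864
= 44496

44496


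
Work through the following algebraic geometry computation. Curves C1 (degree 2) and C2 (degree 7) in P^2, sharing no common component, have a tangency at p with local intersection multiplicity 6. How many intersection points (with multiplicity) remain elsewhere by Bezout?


By Bezout's theorem, the total intersection number is d1 * d2.
Total = 2 * 7 = 14
Intersection multiplicity at p = 6
Remaining intersections = 14 - 6 = 8

8


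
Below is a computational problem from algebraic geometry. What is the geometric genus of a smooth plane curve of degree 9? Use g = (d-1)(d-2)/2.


Using the genus formula for smooth plane curves:
g = (d-1)(d-2)/2
g = (9-1)(9-2)/2
g = 8*7/2
g = 56/2 = 28

28


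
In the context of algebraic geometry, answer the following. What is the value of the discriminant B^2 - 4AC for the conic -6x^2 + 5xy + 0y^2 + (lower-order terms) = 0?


The discriminant of a conic Ax^2 + Bxy + Cy^2 + ... = 0 is B^2 - 4AC.
B^2 = 5^2 = 25
4AC = 4*(-6)*0 = 0
Discriminant = 25 + 0 = 25

25


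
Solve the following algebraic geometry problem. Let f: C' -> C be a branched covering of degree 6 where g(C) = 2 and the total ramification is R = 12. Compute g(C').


Riemann-Hurwitz formula: 2g' - 2 = d(2g - 2) + R
Given: d = 6, g = 2, R = 12
2g' - 2 = 6*(2*2 - 2) + 12
2g' - 2 = 6*2 + 12
2g' - 2 = 12 + 12 = 24
2g' = 26
g' = 13

13


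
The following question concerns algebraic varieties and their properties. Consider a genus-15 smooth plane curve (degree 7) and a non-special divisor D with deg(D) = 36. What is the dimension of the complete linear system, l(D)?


First, compute the genus of a smooth plane curve of degree 7:
g = (d-1)(d-2)/2 = (7-1)(7-2)/2 = 15
For a non-special divisor D (i.e., h^1(D) = 0), Riemann-Roch gives:
l(D) = deg(D) - g + 1
Since deg(D) = 36 >= 2g - 1 = 29, D is non-special.
l(D) = 36 - 15 + 1 = 22

22


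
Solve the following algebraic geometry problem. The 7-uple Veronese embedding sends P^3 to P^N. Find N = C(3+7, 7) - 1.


The Veronese embedding v_d: P^n -> P^N maps each point to all
degree-d monomials in n+1 homogeneous coordinates.
N = C(n+d, d) - 1
N = C(3+7, 7) - 1
N = C(10, 7) - 1
C(10, 7) = 120
N = 120 - 1 = 119

119


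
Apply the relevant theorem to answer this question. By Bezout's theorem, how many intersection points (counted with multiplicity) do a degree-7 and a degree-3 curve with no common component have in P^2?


Bezout's theorem states the intersection count equals the product of degrees.
Intersection count = 7 * 3 = 21

21


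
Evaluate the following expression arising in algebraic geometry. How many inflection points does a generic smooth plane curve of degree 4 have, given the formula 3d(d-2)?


For a general smooth plane curve C of degree d, the inflection points are
the intersection of C with its Hessian curve, which has degree 3(d-2).
By Bezout, the total intersection number is d * 3(d-2) = 4 * 6 = 24.
For a general curve every flex is ordinary, so each contributes
multiplicity 1 to C·Hess(C), and the number of distinct inflection
points is 3d(d-2).
Inflection points = 3*4*(4-2) = 3*4*2 = 24

24


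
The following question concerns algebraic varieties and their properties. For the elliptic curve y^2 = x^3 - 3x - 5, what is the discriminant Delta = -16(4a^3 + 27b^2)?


Compute each component:
4a^3 = 4*(-3)^3 = 4*(-27) = -108
27b^2 = 27*(-5)^2 = 27*25 = 675
4a^3 + 27b^2 = -108 + 675 = 567
Delta = -16*567 = -9072

-9072


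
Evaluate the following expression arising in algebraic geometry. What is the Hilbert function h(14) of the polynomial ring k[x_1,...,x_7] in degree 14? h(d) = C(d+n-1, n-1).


The Hilbert function for the polynomial ring in 7 variables is:
h(d) = C(d+n-1, n-1)
h(14) = C(14+7-1, 7-1) = C(20, 6)
= 20! / (6! * 14!)
= 38760

38760


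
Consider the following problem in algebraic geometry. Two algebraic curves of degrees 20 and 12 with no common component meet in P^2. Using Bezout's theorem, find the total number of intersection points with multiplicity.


Bezout's theorem states the intersection count equals the product of degrees.
Intersection count = 20 * 12 = 240

240


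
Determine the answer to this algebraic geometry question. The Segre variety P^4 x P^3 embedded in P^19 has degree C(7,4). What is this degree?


The degree of the Segre variety P^4 x P^3 is C(m+n, m).
= C(7, 4)
= 35

35


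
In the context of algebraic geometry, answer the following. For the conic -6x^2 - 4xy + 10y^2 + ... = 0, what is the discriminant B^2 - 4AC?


The discriminant of a conic Ax^2 + Bxy + Cy^2 + ... = 0 is B^2 - 4AC.
B^2 = (-4)^2 = 16
4AC = 4*(-6)*10 = -240
Discriminant = 16 + 240 = 256

256


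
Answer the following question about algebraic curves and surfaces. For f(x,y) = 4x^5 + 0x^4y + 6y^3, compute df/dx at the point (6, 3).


df/dx = 5*4*x^4 + 4*0*x^3*y
At (6,3): 5*4*6^4 + 4*0*6^3*3
= 25920 + 0
= 25920

25920


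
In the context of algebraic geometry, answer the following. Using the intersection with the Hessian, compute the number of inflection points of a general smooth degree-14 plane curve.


For a general smooth plane curve C of degree d, the inflection points are
the intersection of C with its Hessian curve, which has degree 3(d-2).
By Bezout, the total intersection number is d * 3(d-2) = 14 * 36 = 504.
For a general curve every flex is ordinary, so each contributes
multiplicity 1 to C·Hess(C), and the number of distinct inflection
points is 3d(d-2).
Inflection points = 3*14*(14-2) = 3*14*12 = 504

504


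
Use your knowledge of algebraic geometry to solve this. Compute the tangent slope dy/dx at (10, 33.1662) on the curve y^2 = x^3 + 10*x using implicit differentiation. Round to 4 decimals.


Using implicit differentiation of y^2 = x^3 + 10*x:
2y * dy/dx = 3x^2 + 10
dy/dx = (3x^2 + 10)/(2y)
Numerator: 3*10^2 + 10 = 310
Denominator: 2*33.1662 = 66.3324
dy/dx = 310/66.3324 = 4.6734

4.6734
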